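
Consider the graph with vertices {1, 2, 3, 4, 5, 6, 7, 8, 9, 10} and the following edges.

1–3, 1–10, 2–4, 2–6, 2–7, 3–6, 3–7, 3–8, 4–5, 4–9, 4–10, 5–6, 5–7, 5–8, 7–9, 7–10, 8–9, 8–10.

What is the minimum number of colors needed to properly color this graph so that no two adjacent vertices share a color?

2

2 and 6 are adjacent, so at least 2 colors are needed.
A valid assignment using 2 colors: 1=red, 2=blue, 3=blue, 4=red, 5=blue, 6=red, 7=red, 8=red, 9=blue, 10=blue. Every edge joins two different colors.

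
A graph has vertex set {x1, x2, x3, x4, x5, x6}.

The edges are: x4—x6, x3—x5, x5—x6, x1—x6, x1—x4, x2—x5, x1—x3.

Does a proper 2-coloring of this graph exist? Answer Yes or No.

x1, x4, x6 are pairwise adjacent, so at least 3 colors are needed.
So 2 colors are not enough.

No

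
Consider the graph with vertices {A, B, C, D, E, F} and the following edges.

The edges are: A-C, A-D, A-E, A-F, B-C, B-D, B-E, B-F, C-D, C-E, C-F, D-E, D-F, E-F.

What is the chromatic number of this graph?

B, C, D, E, F form a clique, so at least 5 colors are needed.
5 colors suffice: color 1 → {F}; color 2 → {C}; color 3 → {D}; color 4 → {E}; color 5 → {A, B}. Every edge joins two different colors.

5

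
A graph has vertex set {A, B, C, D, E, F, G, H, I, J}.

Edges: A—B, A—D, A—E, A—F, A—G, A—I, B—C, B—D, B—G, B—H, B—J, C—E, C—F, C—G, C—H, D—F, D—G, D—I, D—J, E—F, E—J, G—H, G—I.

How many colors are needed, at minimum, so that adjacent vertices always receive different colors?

A, D, G, I form a clique, so at least 4 colors are needed.
A valid assignment using 4 colors: A=red, B=blue, C=red, D=green, E=blue, F=yellow, G=yellow, H=green, I=blue, J=red. Every edge joins two different colors.

4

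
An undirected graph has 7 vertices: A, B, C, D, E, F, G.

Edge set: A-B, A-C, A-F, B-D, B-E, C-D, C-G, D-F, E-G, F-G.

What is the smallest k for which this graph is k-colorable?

3

The cycle E-G-F-D-B-E has odd length 5, so it cannot be 2-colored; at least 3 colors are needed.
3 colors suffice: color 1 → {B, C, F}; color 2 → {A, D, G}; color 3 → {E}. Each edge has distinct colors on its endpoints.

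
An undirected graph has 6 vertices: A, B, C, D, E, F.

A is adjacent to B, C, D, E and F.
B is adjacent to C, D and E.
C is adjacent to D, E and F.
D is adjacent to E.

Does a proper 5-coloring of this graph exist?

The chromatic number is 5. A, B, C, D, E are pairwise adjacent (a clique of size 5), so at least 5 colors are needed.
A valid assignment using 5 colors: A=red, B=purple, C=blue, D=green, E=yellow, F=green.
That is already a proper 5-coloring.

Yes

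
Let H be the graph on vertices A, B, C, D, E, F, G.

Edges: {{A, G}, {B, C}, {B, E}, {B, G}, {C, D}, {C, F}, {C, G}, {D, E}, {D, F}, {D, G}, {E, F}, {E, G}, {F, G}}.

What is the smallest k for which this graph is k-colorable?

4

D, E, F, G are pairwise adjacent (a clique of size 4), so at least 4 colors are needed.
A valid assignment using 4 colors: A=2, B=3, C=2, D=3, E=2, F=4, G=1. Each edge has distinct colors on its endpoints.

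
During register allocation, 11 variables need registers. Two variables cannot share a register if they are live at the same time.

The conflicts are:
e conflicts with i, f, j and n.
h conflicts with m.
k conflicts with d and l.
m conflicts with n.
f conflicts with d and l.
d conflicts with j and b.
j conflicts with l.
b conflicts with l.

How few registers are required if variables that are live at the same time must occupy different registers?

f and l conflict, so at least 2 registers are needed.
2 registers suffice: e=1, h=2, i=2, k=2, m=1, f=2, d=1, j=2, n=2, b=2, l=1. Each listed conflict is separated.

2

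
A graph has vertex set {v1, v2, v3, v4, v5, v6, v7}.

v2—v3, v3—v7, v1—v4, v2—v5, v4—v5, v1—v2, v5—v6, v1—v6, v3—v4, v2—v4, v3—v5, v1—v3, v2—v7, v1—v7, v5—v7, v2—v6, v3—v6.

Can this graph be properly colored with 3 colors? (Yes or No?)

No

v1, v2, v3, v7 are pairwise adjacent (a clique of size 4), so at least 4 colors are needed.
So 3 colors are not enough.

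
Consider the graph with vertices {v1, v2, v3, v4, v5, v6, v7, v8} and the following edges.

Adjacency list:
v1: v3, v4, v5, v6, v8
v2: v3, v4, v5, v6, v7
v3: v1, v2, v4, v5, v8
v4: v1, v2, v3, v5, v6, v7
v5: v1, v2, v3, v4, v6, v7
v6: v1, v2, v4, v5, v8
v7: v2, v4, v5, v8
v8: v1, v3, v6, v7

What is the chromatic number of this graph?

4

v2, v4, v5, v7 form a clique, so at least 4 colors are needed.
One proper 4-coloring: v1=3, v2=3, v3=4, v4=1, v5=2, v6=4, v7=4, v8=1. No two adjacent vertices share a color.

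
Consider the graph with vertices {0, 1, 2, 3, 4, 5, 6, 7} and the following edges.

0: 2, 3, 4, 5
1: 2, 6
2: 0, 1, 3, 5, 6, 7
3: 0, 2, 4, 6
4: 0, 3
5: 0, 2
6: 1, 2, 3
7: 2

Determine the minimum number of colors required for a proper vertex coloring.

0, 3, 4 form a triangle, so at least 3 colors are needed.
3 colors suffice: color a → {2, 4}; color b → {0, 6, 7}; color c → {1, 3, 5}. Each edge has distinct colors on its endpoints.

3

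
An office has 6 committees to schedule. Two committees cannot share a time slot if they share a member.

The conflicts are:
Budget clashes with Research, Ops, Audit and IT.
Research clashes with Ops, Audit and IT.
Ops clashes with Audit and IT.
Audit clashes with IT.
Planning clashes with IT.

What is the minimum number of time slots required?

Budget, Research, Ops, Audit, IT all conflict with each other, so at least 5 time slots are needed.
5 time slots suffice: time slot 1 → {IT}; time slot 2 → {Research, Planning}; time slot 3 → {Ops}; time slot 4 → {Budget}; time slot 5 → {Audit}. No two conflicting committees share a time slot.

5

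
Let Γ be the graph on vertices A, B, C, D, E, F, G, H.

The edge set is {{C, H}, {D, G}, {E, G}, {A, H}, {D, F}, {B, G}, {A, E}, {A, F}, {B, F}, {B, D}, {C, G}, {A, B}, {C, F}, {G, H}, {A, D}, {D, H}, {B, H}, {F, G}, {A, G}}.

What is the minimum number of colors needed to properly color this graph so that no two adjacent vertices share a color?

A, B, D, F, G form a clique, so at least 5 colors are needed.
5 colors suffice: color 1 → {G}; color 2 → {A, C}; color 3 → {D, E}; color 4 → {F, H}; color 5 → {B}. Every edge joins two different colors.

5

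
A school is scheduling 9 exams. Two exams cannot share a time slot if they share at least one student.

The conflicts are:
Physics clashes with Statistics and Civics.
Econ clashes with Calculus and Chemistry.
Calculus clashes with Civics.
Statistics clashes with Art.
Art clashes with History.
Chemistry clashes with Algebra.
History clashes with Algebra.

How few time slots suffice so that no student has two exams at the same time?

3

The cycle Calculus-Econ-Chemistry-Algebra-History-Art-Statistics-Physics-Civics-Calculus has odd length 9, so it cannot be 2-colored; at least 3 time slots are needed.
Using 3 time slots: Physics=2, Econ=1, Calculus=2, Statistics=1, Art=2, Civics=1, Chemistry=3, History=1, Algebra=2. Each listed conflict is separated.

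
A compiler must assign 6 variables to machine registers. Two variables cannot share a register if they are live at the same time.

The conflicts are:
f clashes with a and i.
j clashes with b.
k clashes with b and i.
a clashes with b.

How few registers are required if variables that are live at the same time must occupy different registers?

3

The cycle k-i-f-a-b-k has odd length 5, so it cannot be 2-colored; at least 3 registers are needed.
3 registers suffice: register 1 → {f, b}; register 2 → {j, k, a}; register 3 → {i}. Every pair that conflicts lands in different registers.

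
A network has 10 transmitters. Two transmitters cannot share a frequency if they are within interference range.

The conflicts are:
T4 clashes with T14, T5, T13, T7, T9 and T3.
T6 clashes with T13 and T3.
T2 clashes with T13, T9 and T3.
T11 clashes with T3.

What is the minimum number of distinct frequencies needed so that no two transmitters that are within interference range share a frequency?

2

T4 and T14 conflict, so at least 2 frequencies are needed.
2 frequencies suffice: frequency 1 → {T4, T6, T2, T11}; frequency 2 → {T14, T5, T13, T7, T9, T3}. No two conflicting transmitters share a frequency.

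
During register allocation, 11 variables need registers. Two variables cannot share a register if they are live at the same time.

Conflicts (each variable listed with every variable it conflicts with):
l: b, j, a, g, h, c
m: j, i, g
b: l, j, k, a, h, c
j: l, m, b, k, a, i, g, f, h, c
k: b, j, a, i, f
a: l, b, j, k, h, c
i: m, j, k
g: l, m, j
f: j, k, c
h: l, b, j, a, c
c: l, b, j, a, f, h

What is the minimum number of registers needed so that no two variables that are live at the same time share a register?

l, b, j, a, h, c all conflict with each other, so at least 6 registers are needed.
6 registers suffice: register 1 → {j}; register 2 → {k, g, c}; register 3 → {b, i, f}; register 4 → {m, a}; register 5 → {l}; register 6 → {h}. Each listed conflict is separated.

6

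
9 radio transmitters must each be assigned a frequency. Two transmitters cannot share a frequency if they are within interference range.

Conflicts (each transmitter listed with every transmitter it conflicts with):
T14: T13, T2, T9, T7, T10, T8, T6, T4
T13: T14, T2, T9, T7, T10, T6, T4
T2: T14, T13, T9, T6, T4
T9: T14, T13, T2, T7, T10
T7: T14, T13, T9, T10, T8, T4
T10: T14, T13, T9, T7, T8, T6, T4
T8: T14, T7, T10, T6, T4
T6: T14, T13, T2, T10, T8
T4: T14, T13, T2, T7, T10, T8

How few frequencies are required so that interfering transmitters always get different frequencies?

T14, T13, T9, T7, T10 are mutually in conflict, so at least 5 frequencies are needed.
5 frequencies suffice: frequency 1 → {T14}; frequency 2 → {T13, T8}; frequency 3 → {T2, T10}; frequency 4 → {T7, T6}; frequency 5 → {T9, T4}. Every pair that conflicts lands in different frequencies.

5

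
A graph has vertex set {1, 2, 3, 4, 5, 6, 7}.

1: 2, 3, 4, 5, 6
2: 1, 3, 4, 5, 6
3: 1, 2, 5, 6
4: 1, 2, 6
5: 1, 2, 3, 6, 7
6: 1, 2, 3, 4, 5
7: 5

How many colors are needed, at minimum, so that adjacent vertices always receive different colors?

5

1, 2, 3, 5, 6 are mutually adjacent (a clique of size 5), so at least 5 colors are needed.
5 colors suffice: color red → {6, 7}; color blue → {1}; color green → {2}; color yellow → {4, 5}; color purple → {3}. Each edge has distinct colors on its endpoints.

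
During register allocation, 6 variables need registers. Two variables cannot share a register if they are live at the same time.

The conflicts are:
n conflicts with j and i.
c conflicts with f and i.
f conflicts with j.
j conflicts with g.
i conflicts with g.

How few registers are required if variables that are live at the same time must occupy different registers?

3

The cycle i-g-j-f-c-i has odd length 5, so it cannot be 2-colored; at least 3 registers are needed.
3 registers suffice: register 1 → {j, i}; register 2 → {n, c, g}; register 3 → {f}. No two conflicting variables share a register.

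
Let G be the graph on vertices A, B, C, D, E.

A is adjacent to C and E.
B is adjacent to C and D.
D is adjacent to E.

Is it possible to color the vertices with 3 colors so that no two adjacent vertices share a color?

The chromatic number is 3. The cycle A-C-B-D-E-A has odd length 5, so it cannot be 2-colored; at least 3 colors are needed.
3 colors suffice: color 1 → {A, B}; color 2 → {C, D}; color 3 → {E}.
That is already a proper 3-coloring.

Yes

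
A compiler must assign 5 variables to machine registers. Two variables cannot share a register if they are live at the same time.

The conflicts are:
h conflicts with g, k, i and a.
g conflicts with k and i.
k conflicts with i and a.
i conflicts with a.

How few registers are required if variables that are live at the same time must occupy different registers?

4

h, k, i, a all conflict with each other, so at least 4 registers are needed.
4 registers suffice: register 1 → {i}; register 2 → {h}; register 3 → {k}; register 4 → {g, a}. Every pair that conflicts lands in different registers.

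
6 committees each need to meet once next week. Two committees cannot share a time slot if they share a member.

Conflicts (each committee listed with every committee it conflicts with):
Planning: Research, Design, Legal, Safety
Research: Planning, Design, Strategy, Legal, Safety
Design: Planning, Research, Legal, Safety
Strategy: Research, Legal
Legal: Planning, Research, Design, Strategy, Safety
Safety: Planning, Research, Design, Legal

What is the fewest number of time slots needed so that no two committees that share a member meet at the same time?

Planning, Research, Design, Legal, Safety are mutually in conflict, so at least 5 time slots are needed.
Using 5 time slots: Planning=3, Research=2, Design=5, Strategy=3, Legal=1, Safety=4. Every pair that conflicts lands in different time slots.

5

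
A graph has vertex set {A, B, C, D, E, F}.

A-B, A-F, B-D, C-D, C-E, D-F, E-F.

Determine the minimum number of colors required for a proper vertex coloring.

2

C and E are adjacent, so at least 2 colors are needed.
A valid assignment using 2 colors: A=1, B=2, C=2, D=1, E=1, F=2. Every edge joins two different colors.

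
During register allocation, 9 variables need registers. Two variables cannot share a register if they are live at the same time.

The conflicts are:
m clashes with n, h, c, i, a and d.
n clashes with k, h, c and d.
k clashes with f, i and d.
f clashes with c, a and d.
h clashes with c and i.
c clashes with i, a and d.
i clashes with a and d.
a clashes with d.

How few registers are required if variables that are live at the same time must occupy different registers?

m, c, i, a, d are mutually in conflict, so at least 5 registers are needed.
A valid assignment using 5 registers: m=3, n=4, k=2, f=3, h=1, c=2, i=4, a=5, d=1. No two conflicting variables share a register.

5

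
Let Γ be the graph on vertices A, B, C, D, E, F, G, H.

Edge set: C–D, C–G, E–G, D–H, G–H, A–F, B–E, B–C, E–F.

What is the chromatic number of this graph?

2

C and D are adjacent, so at least 2 colors are needed.
2 colors suffice: color red → {A, C, E, H}; color blue → {B, D, F, G}. Every edge joins two different colors.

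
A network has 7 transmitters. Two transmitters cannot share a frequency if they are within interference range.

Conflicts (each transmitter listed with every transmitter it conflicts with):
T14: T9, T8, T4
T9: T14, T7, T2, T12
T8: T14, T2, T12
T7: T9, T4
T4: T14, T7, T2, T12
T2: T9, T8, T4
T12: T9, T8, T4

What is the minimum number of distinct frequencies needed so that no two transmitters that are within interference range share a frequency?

T14 and T9 conflict, so at least 2 frequencies are needed.
2 frequencies suffice: frequency 1 → {T9, T8, T4}; frequency 2 → {T14, T7, T2, T12}. Every pair that conflicts lands in different frequencies.

2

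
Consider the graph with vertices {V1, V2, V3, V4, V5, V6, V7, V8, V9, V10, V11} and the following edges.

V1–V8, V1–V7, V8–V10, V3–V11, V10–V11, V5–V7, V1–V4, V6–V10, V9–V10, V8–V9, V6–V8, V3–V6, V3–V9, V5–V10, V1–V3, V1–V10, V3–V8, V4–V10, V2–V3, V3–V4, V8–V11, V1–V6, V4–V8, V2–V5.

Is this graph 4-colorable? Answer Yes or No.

The chromatic number is 4. V1, V3, V4, V8 are pairwise adjacent (a clique of size 4), so at least 4 colors are needed.
4 colors suffice: V1=3, V2=3, V3=2, V4=4, V5=1, V6=4, V7=2, V8=1, V9=3, V10=2, V11=3.
That is already a proper 4-coloring.

Yes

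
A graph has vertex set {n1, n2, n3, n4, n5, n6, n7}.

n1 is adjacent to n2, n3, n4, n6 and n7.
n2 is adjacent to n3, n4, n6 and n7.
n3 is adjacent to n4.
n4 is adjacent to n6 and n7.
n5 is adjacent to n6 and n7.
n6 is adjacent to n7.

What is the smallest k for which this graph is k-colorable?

5

n1, n2, n4, n6, n7 form a clique, so at least 5 colors are needed.
5 colors suffice: color 1 → {n1, n5}; color 2 → {n3, n6}; color 3 → {n4}; color 4 → {n7}; color 5 → {n2}. No two adjacent vertices share a color.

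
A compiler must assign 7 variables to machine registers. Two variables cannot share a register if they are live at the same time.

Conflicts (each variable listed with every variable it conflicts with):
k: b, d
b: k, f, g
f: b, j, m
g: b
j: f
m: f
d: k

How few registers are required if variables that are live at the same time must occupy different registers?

f and m conflict, so at least 2 registers are needed.
2 registers suffice: register 1 → {k, f, g}; register 2 → {b, j, m, d}. Every pair that conflicts lands in different registers.

2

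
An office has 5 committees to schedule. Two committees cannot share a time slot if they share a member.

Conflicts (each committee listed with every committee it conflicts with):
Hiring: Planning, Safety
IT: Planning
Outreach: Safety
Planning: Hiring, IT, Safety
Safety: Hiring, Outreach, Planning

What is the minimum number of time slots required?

Hiring, Planning, Safety pairwise conflict, so at least 3 time slots are needed.
3 time slots suffice: time slot 1 → {Outreach, Planning}; time slot 2 → {IT, Safety}; time slot 3 → {Hiring}. Every pair that conflicts lands in different time slots.

3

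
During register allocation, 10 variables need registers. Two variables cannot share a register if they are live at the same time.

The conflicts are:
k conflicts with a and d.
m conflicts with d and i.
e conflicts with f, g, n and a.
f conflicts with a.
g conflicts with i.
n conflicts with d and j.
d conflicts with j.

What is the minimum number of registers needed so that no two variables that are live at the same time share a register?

3

e, f, a are mutually in conflict, so at least 3 registers are needed.
3 registers suffice: register 1 → {e, d, i}; register 2 → {m, g, n, a}; register 3 → {k, f, j}. Every pair that conflicts lands in different registers.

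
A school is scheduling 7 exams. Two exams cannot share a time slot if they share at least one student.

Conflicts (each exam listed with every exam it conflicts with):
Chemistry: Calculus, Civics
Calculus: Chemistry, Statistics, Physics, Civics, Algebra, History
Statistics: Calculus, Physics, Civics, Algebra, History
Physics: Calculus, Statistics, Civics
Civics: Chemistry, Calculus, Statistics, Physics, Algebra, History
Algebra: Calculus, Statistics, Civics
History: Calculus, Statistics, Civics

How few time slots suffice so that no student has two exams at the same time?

Calculus, Statistics, Civics, History pairwise conflict, so at least 4 time slots are needed.
Using 4 time slots: Chemistry=3, Calculus=1, Statistics=3, Physics=4, Civics=2, Algebra=4, History=4. Each listed conflict is separated.

4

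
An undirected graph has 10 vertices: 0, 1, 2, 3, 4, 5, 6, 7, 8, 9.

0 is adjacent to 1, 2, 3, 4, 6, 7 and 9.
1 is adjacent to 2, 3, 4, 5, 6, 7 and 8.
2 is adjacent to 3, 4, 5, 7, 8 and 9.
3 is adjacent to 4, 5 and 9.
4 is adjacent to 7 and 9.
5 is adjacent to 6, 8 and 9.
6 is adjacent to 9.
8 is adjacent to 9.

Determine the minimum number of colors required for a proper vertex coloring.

0, 1, 2, 3, 4 are mutually adjacent (a clique of size 5), so at least 5 colors are needed.
A valid assignment using 5 colors: 0=c, 1=b, 2=a, 3=e, 4=d, 5=c, 6=a, 7=e, 8=d, 9=b. Each edge has distinct colors on its endpoints.

5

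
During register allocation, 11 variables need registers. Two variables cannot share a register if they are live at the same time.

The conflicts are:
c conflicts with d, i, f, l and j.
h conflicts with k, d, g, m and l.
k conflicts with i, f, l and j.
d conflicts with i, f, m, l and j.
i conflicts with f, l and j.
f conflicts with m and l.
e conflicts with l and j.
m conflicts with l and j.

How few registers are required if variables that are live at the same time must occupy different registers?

5

c, d, i, f, l pairwise conflict, so at least 5 registers are needed.
5 registers suffice: register 1 → {g, l, j}; register 2 → {k, d, e}; register 3 → {h, i}; register 4 → {f}; register 5 → {c, m}. Each listed conflict is separated.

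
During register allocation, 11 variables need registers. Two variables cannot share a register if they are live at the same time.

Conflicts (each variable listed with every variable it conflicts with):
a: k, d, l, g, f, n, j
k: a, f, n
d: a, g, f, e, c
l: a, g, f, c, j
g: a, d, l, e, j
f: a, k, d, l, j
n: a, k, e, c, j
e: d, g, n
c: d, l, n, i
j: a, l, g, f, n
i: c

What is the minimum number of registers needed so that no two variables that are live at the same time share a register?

a, l, g, j are mutually in conflict, so at least 4 registers are needed.
Using 4 registers: a=1, k=4, d=2, l=2, g=3, f=3, n=2, e=1, c=1, j=4, i=2. No two conflicting variables share a register.

4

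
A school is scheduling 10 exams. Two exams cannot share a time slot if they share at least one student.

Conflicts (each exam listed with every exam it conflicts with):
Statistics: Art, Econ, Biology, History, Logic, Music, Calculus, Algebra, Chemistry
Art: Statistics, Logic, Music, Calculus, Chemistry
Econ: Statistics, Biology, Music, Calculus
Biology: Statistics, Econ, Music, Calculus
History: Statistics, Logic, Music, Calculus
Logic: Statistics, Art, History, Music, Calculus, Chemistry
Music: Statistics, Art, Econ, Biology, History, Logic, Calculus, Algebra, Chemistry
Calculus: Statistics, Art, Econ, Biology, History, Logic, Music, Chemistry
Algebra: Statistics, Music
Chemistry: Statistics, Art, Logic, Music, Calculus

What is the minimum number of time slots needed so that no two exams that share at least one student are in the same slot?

Statistics, Art, Logic, Music, Calculus, Chemistry all conflict with each other, so at least 6 time slots are needed.
6 time slots suffice: Statistics=1, Art=6, Econ=4, Biology=5, History=5, Logic=4, Music=2, Calculus=3, Algebra=3, Chemistry=5. No two conflicting exams share a time slot.

6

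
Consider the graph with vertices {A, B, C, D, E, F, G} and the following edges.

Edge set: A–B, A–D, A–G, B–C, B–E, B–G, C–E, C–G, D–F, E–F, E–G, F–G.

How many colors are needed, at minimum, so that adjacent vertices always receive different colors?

B, C, E, G form a clique, so at least 4 colors are needed.
4 colors suffice: color red → {D, G}; color blue → {B, F}; color green → {A, E}; color yellow → {C}. Each edge has distinct colors on its endpoints.

4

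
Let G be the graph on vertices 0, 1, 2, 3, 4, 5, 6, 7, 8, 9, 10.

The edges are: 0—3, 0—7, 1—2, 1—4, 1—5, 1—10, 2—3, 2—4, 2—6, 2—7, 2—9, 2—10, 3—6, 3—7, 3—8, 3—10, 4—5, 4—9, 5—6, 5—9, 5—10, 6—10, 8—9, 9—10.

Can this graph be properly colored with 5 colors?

Yes

The chromatic number is 4. 2, 3, 6, 10 are pairwise adjacent (a clique of size 4), so at least 4 colors are needed.
4 colors suffice: 0=a, 1=b, 2=a, 3=b, 4=c, 5=a, 6=d, 7=c, 8=a, 9=b, 10=c.
Since 5 ≥ 4, a proper 5-coloring certainly exists.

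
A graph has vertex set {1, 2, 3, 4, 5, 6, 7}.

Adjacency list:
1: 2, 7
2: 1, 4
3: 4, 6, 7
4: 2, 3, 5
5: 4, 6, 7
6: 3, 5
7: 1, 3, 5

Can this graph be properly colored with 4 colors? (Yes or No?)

Yes

The chromatic number is 3. The cycle 1-7-3-4-2-1 has odd length 5, so it cannot be 2-colored; at least 3 colors are needed.
3 colors suffice: color a → {2, 3, 5}; color b → {4, 6, 7}; color c → {1}.
Since 4 ≥ 3, a proper 4-coloring certainly exists.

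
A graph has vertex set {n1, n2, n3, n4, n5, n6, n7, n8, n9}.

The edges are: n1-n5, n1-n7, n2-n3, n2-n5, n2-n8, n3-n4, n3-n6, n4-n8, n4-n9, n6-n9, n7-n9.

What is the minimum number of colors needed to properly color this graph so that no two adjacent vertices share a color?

The cycle n2-n5-n1-n7-n9-n4-n8-n2 has odd length 7, so it cannot be 2-colored; at least 3 colors are needed.
3 colors suffice: n1=B, n2=R, n3=B, n4=R, n5=G, n6=R, n7=R, n8=B, n9=B. Each edge has distinct colors on its endpoints.

3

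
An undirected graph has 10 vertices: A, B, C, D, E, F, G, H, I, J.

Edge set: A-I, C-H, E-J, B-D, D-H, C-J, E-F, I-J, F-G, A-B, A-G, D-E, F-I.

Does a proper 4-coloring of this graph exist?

The chromatic number is 3. The cycle H-D-E-J-C-H has odd length 5, so it cannot be 2-colored; at least 3 colors are needed.
One proper 3-coloring: A=1, B=2, C=3, D=1, E=2, F=1, G=2, H=2, I=2, J=1.
Since 4 ≥ 3, a proper 4-coloring certainly exists.

Yes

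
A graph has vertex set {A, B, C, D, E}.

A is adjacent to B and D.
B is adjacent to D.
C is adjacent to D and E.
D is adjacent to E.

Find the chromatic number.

C, D, E are mutually adjacent, so at least 3 colors are needed.
3 colors suffice: color red → {D}; color blue → {A, E}; color green → {B, C}. Each edge has distinct colors on its endpoints.

3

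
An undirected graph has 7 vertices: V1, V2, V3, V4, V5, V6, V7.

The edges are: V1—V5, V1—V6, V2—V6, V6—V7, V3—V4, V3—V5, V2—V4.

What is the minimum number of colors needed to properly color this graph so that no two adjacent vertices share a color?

V1 and V5 are adjacent, so at least 2 colors are needed.
One proper 2-coloring: V1=blue, V2=blue, V3=blue, V4=red, V5=red, V6=red, V7=blue. Each edge has distinct colors on its endpoints.

2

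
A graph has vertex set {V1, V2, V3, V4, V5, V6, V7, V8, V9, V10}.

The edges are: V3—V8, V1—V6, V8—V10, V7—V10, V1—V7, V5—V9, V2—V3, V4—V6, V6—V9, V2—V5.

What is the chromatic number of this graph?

The cycle V2-V5-V9-V6-V1-V7-V10-V8-V3-V2 has odd length 9, so it cannot be 2-colored; at least 3 colors are needed.
3 colors suffice: V1=blue, V2=red, V3=blue, V4=blue, V5=blue, V6=red, V7=green, V8=green, V9=green, V10=red. No two adjacent vertices share a color.

3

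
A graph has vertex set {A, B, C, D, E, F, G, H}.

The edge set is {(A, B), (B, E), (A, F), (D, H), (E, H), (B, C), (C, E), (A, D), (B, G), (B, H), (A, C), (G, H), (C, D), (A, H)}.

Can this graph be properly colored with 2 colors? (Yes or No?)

A, C, D are pairwise adjacent, so at least 3 colors are needed.
So 2 colors are not enough.

No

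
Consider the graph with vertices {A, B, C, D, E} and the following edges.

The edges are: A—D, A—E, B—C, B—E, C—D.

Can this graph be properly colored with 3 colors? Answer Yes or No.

Yes

The chromatic number is 3. The cycle E-B-C-D-A-E has odd length 5, so it cannot be 2-colored; at least 3 colors are needed.
3 colors suffice: color 1 → {C, E}; color 2 → {B, D}; color 3 → {A}.
That is already a proper 3-coloring.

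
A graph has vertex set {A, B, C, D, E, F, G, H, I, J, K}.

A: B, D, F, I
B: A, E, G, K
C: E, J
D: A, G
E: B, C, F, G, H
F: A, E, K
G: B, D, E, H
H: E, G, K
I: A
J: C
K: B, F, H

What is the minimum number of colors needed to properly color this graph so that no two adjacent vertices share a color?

3

E, G, H form a triangle, so at least 3 colors are needed.
3 colors suffice: color 1 → {A, E, J, K}; color 2 → {C, F, G, I}; color 3 → {B, D, H}. No two adjacent vertices share a color.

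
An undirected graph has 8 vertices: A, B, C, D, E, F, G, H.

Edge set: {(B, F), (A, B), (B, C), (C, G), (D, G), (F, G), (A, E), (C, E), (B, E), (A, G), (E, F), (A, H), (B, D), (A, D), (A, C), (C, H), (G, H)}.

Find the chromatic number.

4

A, B, C, E are pairwise adjacent (a clique of size 4), so at least 4 colors are needed.
One proper 4-coloring: A=red, B=blue, C=green, D=green, E=yellow, F=red, G=blue, H=yellow. No two adjacent vertices share a color.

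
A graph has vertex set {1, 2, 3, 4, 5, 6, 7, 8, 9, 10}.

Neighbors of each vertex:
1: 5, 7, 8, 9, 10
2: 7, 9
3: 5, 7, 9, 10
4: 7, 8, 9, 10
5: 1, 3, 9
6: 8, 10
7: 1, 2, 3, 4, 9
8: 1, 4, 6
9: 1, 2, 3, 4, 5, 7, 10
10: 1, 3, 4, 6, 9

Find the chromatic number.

3

3, 5, 9 are mutually adjacent, so at least 3 colors are needed.
3 colors suffice: 1=blue, 2=blue, 3=blue, 4=blue, 5=green, 6=blue, 7=green, 8=red, 9=red, 10=green. Each edge has distinct colors on its endpoints.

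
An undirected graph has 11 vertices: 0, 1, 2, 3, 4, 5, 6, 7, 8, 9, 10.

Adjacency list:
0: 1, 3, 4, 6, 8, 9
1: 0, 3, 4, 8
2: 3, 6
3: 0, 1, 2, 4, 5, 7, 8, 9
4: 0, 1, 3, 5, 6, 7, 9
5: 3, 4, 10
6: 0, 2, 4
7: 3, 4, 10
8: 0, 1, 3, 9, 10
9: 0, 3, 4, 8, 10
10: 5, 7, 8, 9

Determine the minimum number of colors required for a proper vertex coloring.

0, 1, 3, 8 are pairwise adjacent (a clique of size 4), so at least 4 colors are needed.
4 colors suffice: 0=c, 1=d, 2=b, 3=a, 4=b, 5=c, 6=a, 7=c, 8=b, 9=d, 10=a. Each edge has distinct colors on its endpoints.

4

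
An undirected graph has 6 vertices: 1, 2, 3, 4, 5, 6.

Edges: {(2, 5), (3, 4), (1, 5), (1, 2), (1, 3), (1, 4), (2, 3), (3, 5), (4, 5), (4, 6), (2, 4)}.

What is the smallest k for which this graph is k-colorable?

1, 2, 3, 4, 5 are pairwise adjacent (a clique of size 5), so at least 5 colors are needed.
5 colors suffice: color a → {4}; color b → {5, 6}; color c → {2}; color d → {3}; color e → {1}. Each edge has distinct colors on its endpoints.

5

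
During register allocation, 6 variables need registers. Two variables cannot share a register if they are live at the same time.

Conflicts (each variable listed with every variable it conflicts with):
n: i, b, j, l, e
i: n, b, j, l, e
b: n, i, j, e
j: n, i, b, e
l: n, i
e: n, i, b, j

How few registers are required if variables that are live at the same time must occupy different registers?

n, i, b, j, e all conflict with each other, so at least 5 registers are needed.
Using 5 registers: n=2, i=1, b=5, j=3, l=3, e=4. Each listed conflict is separated.

5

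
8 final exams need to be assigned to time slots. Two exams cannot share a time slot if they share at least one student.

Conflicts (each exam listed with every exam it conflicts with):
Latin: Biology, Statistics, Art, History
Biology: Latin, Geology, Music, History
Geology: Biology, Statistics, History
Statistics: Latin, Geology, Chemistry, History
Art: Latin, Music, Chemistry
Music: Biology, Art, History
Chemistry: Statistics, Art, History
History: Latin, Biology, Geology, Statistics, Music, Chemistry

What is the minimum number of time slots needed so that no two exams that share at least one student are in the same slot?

3

Biology, Music, History pairwise conflict, so at least 3 time slots are needed.
A valid assignment using 3 time slots: Latin=3, Biology=2, Geology=3, Statistics=2, Art=1, Music=3, Chemistry=3, History=1. Every pair that conflicts lands in different time slots.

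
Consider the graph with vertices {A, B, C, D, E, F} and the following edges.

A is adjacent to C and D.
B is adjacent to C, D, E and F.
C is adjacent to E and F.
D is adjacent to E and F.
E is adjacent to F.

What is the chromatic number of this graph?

B, D, E, F form a clique, so at least 4 colors are needed.
4 colors suffice: color 1 → {A, F}; color 2 → {E}; color 3 → {B}; color 4 → {C, D}. Every edge joins two different colors.

4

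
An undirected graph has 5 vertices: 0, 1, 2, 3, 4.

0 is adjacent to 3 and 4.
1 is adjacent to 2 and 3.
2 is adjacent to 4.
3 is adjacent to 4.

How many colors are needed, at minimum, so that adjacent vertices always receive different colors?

3

0, 3, 4 are mutually adjacent, so at least 3 colors are needed.
3 colors suffice: 0=green, 1=red, 2=blue, 3=blue, 4=red. Every edge joins two different colors.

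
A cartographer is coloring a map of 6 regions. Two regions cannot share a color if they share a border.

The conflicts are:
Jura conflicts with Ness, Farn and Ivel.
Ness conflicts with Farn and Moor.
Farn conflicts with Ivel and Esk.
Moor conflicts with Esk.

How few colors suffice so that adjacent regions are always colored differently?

3

Jura, Farn, Ivel are mutually in conflict, so at least 3 colors are needed.
3 colors suffice: color 1 → {Farn, Moor}; color 2 → {Ness, Ivel, Esk}; color 3 → {Jura}. Every pair that conflicts lands in different colors.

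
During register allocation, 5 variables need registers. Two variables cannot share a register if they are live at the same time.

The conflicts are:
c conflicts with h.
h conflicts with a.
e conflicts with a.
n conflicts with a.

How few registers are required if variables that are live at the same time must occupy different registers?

c and h conflict, so at least 2 registers are needed.
2 registers suffice: c=1, h=2, e=2, n=2, a=1. Each listed conflict is separated.

2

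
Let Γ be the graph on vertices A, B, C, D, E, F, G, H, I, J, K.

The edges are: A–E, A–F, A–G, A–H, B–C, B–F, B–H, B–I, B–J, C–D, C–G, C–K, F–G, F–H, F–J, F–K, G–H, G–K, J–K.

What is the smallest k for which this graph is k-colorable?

A, F, G, H form a clique, so at least 4 colors are needed.
4 colors suffice: color 1 → {C, E, F, I}; color 2 → {B, D, G}; color 3 → {H, K}; color 4 → {A, J}. Every edge joins two different colors.

4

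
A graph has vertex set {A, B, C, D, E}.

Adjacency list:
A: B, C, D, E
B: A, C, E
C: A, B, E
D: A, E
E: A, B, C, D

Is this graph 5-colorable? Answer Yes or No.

Yes

The chromatic number is 4. A, B, C, E are mutually adjacent (a clique of size 4), so at least 4 colors are needed.
4 colors suffice: color red → {E}; color blue → {A}; color green → {B, D}; color yellow → {C}.
Since 5 ≥ 4, a proper 5-coloring certainly exists.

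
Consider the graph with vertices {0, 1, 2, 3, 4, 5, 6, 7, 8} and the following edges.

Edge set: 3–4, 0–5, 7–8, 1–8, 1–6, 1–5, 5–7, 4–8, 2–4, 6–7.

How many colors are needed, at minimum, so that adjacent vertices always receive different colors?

5 and 7 are adjacent, so at least 2 colors are needed.
2 colors suffice: color a → {2, 3, 5, 6, 8}; color b → {0, 1, 4, 7}. No two adjacent vertices share a color.

2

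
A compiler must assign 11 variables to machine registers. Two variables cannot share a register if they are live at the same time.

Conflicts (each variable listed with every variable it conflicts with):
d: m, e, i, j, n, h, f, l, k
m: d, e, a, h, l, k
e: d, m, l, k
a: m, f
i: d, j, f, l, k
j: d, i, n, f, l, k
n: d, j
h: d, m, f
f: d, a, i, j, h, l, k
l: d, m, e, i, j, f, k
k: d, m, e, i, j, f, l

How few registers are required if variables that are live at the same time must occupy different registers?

6

d, i, j, f, l, k pairwise conflict, so at least 6 registers are needed.
Using 6 registers: d=1, m=3, e=5, a=1, i=6, j=5, n=2, h=2, f=3, l=2, k=4. No two conflicting variables share a register.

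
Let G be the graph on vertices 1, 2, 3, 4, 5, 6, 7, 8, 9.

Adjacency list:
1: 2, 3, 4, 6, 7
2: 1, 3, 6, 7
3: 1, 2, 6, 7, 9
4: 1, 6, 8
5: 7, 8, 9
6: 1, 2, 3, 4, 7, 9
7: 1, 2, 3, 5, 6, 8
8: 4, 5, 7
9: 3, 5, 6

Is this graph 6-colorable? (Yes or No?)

Yes

The chromatic number is 5. 1, 2, 3, 6, 7 form a clique, so at least 5 colors are needed.
One proper 5-coloring: 1=yellow, 2=purple, 3=green, 4=blue, 5=red, 6=red, 7=blue, 8=green, 9=blue.
Since 6 ≥ 5, a proper 6-coloring certainly exists.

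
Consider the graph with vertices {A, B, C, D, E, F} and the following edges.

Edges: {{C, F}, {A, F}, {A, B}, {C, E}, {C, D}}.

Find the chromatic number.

2

A and B are adjacent, so at least 2 colors are needed.
2 colors suffice: A=1, B=2, C=1, D=2, E=2, F=2. Every edge joins two different colors.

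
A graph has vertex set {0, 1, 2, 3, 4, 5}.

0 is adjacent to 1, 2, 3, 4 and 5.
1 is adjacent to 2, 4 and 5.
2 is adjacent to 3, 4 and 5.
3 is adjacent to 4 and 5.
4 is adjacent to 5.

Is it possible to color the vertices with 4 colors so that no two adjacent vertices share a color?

No

0, 2, 3, 4, 5 are pairwise adjacent (a clique of size 5), so at least 5 colors are needed.
So 4 colors are not enough.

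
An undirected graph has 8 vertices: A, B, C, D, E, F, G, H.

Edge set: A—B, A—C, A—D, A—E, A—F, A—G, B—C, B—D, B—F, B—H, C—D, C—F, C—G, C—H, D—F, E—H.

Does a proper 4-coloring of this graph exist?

A, B, C, D, F form a clique, so at least 5 colors are needed.
So 4 colors are not enough.

No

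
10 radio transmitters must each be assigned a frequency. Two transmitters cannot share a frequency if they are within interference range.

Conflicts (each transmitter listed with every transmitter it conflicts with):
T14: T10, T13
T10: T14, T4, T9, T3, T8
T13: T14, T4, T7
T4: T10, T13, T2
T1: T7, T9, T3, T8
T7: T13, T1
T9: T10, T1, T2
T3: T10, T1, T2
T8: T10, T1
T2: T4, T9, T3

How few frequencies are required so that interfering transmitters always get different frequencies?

T10 and T8 conflict, so at least 2 frequencies are needed.
2 frequencies suffice: frequency 1 → {T10, T13, T1, T2}; frequency 2 → {T14, T4, T7, T9, T3, T8}. No two conflicting transmitters share a frequency.

2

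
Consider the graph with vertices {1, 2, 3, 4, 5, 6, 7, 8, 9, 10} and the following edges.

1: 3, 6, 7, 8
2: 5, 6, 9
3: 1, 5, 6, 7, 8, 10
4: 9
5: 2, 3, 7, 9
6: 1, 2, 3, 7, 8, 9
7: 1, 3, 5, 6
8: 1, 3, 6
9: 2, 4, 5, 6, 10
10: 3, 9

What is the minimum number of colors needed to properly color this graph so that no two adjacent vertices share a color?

4

1, 3, 6, 8 are pairwise adjacent (a clique of size 4), so at least 4 colors are needed.
4 colors suffice: 1=c, 2=c, 3=a, 4=b, 5=b, 6=b, 7=d, 8=d, 9=a, 10=b. Every edge joins two different colors.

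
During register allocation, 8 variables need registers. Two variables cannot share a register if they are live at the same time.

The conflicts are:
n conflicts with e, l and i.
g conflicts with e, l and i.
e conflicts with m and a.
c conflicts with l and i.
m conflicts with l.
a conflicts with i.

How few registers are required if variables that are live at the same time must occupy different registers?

2

n and i conflict, so at least 2 registers are needed.
2 registers suffice: register 1 → {e, l, i}; register 2 → {n, g, c, m, a}. Each listed conflict is separated.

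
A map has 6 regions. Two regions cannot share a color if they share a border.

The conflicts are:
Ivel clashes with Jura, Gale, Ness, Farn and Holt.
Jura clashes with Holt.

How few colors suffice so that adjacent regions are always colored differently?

3

Ivel, Jura, Holt are mutually in conflict, so at least 3 colors are needed.
A valid assignment using 3 colors: Ivel=1, Jura=3, Gale=2, Ness=2, Farn=2, Holt=2. Each listed conflict is separated.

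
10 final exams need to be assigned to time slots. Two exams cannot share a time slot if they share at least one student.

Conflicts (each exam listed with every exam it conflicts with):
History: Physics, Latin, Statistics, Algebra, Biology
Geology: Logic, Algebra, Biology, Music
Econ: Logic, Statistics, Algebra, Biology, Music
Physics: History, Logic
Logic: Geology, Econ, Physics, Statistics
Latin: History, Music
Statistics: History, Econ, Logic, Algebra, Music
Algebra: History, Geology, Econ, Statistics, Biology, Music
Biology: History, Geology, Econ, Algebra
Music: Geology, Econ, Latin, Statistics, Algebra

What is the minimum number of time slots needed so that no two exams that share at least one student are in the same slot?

4

Econ, Statistics, Algebra, Music pairwise conflict, so at least 4 time slots are needed.
4 time slots suffice: time slot 1 → {Logic, Latin, Algebra}; time slot 2 → {Physics, Statistics, Biology}; time slot 3 → {History, Music}; time slot 4 → {Geology, Econ}. Each listed conflict is separated.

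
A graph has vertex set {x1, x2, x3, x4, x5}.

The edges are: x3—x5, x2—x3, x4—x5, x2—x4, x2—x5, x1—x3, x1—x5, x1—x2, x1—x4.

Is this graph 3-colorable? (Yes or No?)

x1, x2, x4, x5 form a clique, so at least 4 colors are needed.
So 3 colors are not enough.

No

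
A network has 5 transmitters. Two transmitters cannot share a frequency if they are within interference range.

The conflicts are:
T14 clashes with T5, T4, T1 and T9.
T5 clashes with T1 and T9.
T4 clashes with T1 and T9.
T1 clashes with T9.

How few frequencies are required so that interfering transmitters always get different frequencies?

4

T14, T5, T1, T9 pairwise conflict, so at least 4 frequencies are needed.
4 frequencies suffice: frequency 1 → {T1}; frequency 2 → {T14}; frequency 3 → {T9}; frequency 4 → {T5, T4}. No two conflicting transmitters share a frequency.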